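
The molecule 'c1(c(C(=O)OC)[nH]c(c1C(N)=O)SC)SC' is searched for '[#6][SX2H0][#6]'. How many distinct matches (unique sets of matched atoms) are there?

2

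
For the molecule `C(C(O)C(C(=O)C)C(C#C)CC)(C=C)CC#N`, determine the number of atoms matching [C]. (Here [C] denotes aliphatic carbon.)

14

Check the 17 heavy atoms by environment: 14× C → match; 2× O → no; 1× N → no.
That gives 14 matching atoms.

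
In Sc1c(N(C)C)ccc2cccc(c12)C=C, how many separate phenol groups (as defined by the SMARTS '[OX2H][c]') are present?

0

[OX2H][c] is the SMARTS for a phenol: a hydroxyl oxygen attached to an aromatic carbon.
No fragment in the molecule satisfies every constraint, giving 0 matches.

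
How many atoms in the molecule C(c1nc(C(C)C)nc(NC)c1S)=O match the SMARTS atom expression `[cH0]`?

4

The query [cH0] means: aromatic carbon with no attached hydrogen (substituted or ring-fusion).
Check the 14 heavy atoms by environment: 2× n (aromatic, H0) → no; 4× c (aromatic, H0) → match; 2× C (H1) → no; 1× O (H0) → no; 3× C (H3) → no; 1× S (H1) → no; 1× N (H1) → no.
That gives 4 matching atoms.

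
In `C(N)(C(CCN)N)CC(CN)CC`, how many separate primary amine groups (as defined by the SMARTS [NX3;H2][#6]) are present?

4

[NX3;H2][#6] is the SMARTS for a primary amine: a trivalent nitrogen with two H attached to carbon.
The molecule carries 4 separate instances of a primary amino group (-NH2) meeting every constraint; each maps to a distinct set of atoms, giving 4 matches.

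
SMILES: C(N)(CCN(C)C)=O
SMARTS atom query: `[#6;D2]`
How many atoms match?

Check the 8 heavy atoms by environment: 2× C (D2) → match; 1× C (D3) → no; 1× O (D1) → no; 1× N (D1) → no; 1× N (D3) → no; 2× C (D1) → no.
That gives 2 matching atoms.

2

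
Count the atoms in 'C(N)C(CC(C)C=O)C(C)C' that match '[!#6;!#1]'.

2

The query [!#6;!#1] means: not carbon and not hydrogen — any heteroatom.
Check the 11 heavy atoms by environment: 9× C → no; 1× N → match; 1× O → match.
Summing the matching environments: 1 + 1 = 2 matching atoms.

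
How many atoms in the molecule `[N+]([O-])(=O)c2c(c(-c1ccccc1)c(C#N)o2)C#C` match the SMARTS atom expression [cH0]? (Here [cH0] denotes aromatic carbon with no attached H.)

The query [cH0] means: aromatic carbon with no attached hydrogen (substituted or ring-fusion).
Check the 18 heavy atoms by environment: 1× o (aromatic, H0) → no; 5× c (aromatic, H0) → match; 2× C (H0) → no; 1× C (H1) → no; 5× c (aromatic, H1) → no; 1× N (charge +1, H0) → no; 1× O (charge -1, H0) → no; 1× O (H0) → no; 1× N (H0) → no.
That gives 5 matching atoms.

5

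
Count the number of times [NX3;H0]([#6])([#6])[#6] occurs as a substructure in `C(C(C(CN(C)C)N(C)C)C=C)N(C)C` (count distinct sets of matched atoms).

3

[NX3;H0]([#6])([#6])[#6] is the SMARTS for a tertiary amine: a trivalent nitrogen with no H, bonded to three carbons.
The molecule carries 3 separate instances of a dimethylamino group (-N(CH3)2) meeting every constraint; each maps to a distinct set of atoms, giving 3 matches.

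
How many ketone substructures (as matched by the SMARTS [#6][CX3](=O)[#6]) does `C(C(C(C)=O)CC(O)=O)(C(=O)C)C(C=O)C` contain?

[#6][CX3](=O)[#6] is the SMARTS for a ketone: a carbonyl carbon (no H) flanked by two carbons.
The molecule carries 2 separate instances of an acetyl/ketone group (-C(=O)CH3) meeting every constraint; each maps to a distinct set of atoms, giving 2 matches.

2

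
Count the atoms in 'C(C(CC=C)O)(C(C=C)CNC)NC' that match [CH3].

2

Check the 14 heavy atoms by environment: 4× C (H2) → no; 5× C (H1) → no; 2× N (H1) → no; 2× C (H3) → match; 1× O (H1) → no.
That gives 2 matching atoms.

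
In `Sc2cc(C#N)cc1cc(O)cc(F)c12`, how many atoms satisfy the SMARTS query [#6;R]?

The query [#6;R] means: carbon that is part of a ring.
Check the 15 heavy atoms by environment: 10× c (aromatic, in 6-ring) → match; 1× F (acyclic) → no; 1× S (acyclic) → no; 1× O (acyclic) → no; 1× C (acyclic) → no; 1× N (acyclic) → no.
That gives 10 matching atoms.

10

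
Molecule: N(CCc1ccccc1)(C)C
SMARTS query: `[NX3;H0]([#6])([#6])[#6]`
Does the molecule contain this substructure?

Yes

The pattern [NX3;H0]([#6])([#6])[#6] describes a trivalent nitrogen with no H, bonded to three carbons — a tertiary amine.
The molecule carries a dimethylamino group (-N(CH3)2), whose atoms satisfy every constraint of the query, so the pattern matches.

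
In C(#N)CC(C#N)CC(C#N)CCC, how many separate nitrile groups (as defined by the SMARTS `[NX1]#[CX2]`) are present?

3

[NX1]#[CX2] is the SMARTS for a nitrile: a nitrogen triple-bonded to a two-connected carbon.
The molecule carries 3 separate instances of a nitrile (-C#N) meeting every constraint; each maps to a distinct set of atoms, giving 3 matches.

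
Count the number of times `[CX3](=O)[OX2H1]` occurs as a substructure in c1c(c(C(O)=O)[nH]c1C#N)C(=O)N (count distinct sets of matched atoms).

1

[CX3](=O)[OX2H1] is the SMARTS for a carboxylic acid: an sp2 carbon double-bonded to O and single-bonded to an -OH oxygen.
Exactly one fragment in the molecule meets all constraints, giving 1 match.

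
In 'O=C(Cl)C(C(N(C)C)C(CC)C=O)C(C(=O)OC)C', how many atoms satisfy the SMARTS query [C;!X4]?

3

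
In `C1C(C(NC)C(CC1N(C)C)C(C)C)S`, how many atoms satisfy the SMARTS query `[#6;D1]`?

5

The query [#6;D1] means: carbon bonded to exactly one heavy atom.
Check the 15 heavy atoms by environment: 5× C (D3) → no; 2× C (D2) → no; 5× C (D1) → match; 1× N (D2) → no; 1× N (D3) → no; 1× S (D1) → no.
That gives 5 matching atoms.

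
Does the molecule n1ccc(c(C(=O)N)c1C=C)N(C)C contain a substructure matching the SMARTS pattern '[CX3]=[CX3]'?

Yes

The pattern [CX3]=[CX3] describes a non-aromatic C=C double bond between two sp2 carbons — an alkene.
The molecule carries a vinyl group (-CH=CH2), whose atoms satisfy every constraint of the query, so the pattern matches.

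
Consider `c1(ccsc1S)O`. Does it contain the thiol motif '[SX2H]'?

Yes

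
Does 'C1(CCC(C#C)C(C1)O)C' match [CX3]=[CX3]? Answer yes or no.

The pattern [CX3]=[CX3] describes a non-aromatic C=C double bond between two sp2 carbons — an alkene.
The closest candidate here is an ethynyl group (-C#CH), but the C-C bond is a triple bond, not a double bond. No other fragment satisfies the full query, so there is no match.

No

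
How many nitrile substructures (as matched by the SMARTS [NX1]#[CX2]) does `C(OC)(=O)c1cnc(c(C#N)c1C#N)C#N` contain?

[NX1]#[CX2] is the SMARTS for a nitrile: a nitrogen triple-bonded to a two-connected carbon.
The molecule carries 3 separate instances of a nitrile (-C#N) meeting every constraint; each maps to a distinct set of atoms, giving 3 matches.

3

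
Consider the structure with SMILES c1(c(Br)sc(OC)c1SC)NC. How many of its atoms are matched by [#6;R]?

4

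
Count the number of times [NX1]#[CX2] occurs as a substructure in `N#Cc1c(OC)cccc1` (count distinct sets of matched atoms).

[NX1]#[CX2] is the SMARTS for a nitrile: a nitrogen triple-bonded to a two-connected carbon.
Exactly one fragment in the molecule meets all constraints, giving 1 match.

1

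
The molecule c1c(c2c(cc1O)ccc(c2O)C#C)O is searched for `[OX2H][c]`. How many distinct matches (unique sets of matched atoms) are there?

3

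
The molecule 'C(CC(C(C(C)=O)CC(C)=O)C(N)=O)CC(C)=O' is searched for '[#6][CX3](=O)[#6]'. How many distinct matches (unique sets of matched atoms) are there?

[#6][CX3](=O)[#6] is the SMARTS for a ketone: a carbonyl carbon (no H) flanked by two carbons.
The molecule carries 3 separate instances of an acetyl/ketone group (-C(=O)CH3) meeting every constraint; each maps to a distinct set of atoms, giving 3 matches.

3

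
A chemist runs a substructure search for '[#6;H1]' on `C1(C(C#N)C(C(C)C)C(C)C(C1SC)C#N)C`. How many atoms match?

7

The query [#6;H1] means: any carbon bearing exactly one hydrogen.
Check the 17 heavy atoms by environment: 7× C (H1) → match; 5× C (H3) → no; 2× C (H0) → no; 2× N (H0) → no; 1× S (H0) → no.
That gives 7 matching atoms.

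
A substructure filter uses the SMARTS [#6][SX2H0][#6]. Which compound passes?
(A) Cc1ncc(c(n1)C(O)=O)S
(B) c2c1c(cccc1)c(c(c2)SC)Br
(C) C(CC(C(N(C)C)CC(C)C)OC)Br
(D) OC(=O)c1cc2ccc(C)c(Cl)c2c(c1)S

B

[#6][SX2H0][#6] describes an aliphatic sulfur bridging two carbons with no H on the sulfur (a thioether).
(A) has a thiol (-SH) but the sulfur has H1, not H0 bridging two carbons.
(B) contains a methylthio ether (-SCH3), which satisfies every atom and bond constraint.
(C) has a methoxy ether (-OCH3) but the bridging atom is O, not S.
(D) has a thiol (-SH) but the sulfur has H1, not H0 bridging two carbons.
So the answer is (B).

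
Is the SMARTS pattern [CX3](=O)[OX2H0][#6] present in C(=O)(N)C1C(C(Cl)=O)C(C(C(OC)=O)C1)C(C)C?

Yes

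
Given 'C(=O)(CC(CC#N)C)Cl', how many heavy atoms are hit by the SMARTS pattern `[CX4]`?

4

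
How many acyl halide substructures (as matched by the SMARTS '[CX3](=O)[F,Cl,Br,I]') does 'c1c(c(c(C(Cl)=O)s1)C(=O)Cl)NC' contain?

2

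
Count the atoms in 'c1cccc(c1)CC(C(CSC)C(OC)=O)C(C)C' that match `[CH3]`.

Check the 19 heavy atoms by environment: 2× C (H2) → no; 3× C (H1) → no; 4× C (H3) → match; 1× S (H0) → no; 1× C (H0) → no; 2× O (H0) → no; 1× c (aromatic, H0) → no; 5× c (aromatic, H1) → no.
That gives 4 matching atoms.

4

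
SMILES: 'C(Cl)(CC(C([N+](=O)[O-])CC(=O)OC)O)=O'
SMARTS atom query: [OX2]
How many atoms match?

2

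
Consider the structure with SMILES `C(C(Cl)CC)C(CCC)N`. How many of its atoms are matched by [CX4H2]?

4

The query [CX4H2] means: sp3 carbon (X4) with exactly two hydrogens.
Check the 10 heavy atoms by environment: 2× C (H3, X4) → no; 4× C (H2, X4) → match; 2× C (H1, X4) → no; 1× Cl (H0, X1) → no; 1× N (H2, X3) → no.
That gives 4 matching atoms.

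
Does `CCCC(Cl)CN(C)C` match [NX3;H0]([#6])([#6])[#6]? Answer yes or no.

Yes

The pattern [NX3;H0]([#6])([#6])[#6] describes a trivalent nitrogen with no H, bonded to three carbons — a tertiary amine.
The molecule carries a dimethylamino group (-N(CH3)2), whose atoms satisfy every constraint of the query, so the pattern matches.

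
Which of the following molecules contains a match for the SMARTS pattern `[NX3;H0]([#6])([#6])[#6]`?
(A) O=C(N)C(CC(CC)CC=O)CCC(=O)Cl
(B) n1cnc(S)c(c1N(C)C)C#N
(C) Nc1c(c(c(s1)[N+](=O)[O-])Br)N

[NX3;H0]([#6])([#6])[#6] describes a trivalent nitrogen with no H, bonded to three carbons (a tertiary amine).
(A) has a primary amide (-C(=O)NH2) but the amide nitrogen has H2 and only one carbon neighbour.
(B) contains a dimethylamino group (-N(CH3)2), which satisfies every atom and bond constraint.
(C) has a primary amino group (-NH2) but the nitrogen has H2, not H0 with three carbons.
So the answer is (B).

B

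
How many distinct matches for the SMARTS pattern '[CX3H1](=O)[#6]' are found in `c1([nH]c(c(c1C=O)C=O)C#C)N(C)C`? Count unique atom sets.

2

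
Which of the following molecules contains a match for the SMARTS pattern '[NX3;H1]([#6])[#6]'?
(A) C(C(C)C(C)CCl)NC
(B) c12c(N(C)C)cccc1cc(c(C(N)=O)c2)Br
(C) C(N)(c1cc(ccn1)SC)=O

[NX3;H1]([#6])[#6] describes a trivalent nitrogen with one H, bonded to two carbons (a secondary amine).
(A) contains an N-methylamino group (-NHCH3), which satisfies every atom and bond constraint.
(B) has a dimethylamino group (-N(CH3)2) but the nitrogen has H0, not H1.
(C) has a primary amide (-C(=O)NH2) but the -C(=O)NH2 nitrogen has H2, not H1.
So the answer is (A).

A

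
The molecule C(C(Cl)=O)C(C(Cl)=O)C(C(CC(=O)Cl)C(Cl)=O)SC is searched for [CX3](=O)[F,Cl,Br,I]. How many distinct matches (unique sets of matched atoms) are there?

4

[CX3](=O)[F,Cl,Br,I] is the SMARTS for an acyl halide: a carbonyl carbon bonded to a halogen.
The molecule carries 4 separate instances of an acyl chloride (-C(=O)Cl) meeting every constraint; each maps to a distinct set of atoms, giving 4 matches.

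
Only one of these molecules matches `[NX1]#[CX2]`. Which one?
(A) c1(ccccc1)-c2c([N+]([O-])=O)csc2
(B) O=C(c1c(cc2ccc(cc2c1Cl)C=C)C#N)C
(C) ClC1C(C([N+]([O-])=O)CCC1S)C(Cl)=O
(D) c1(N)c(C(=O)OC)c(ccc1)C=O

B

[NX1]#[CX2] describes a nitrogen triple-bonded to a two-connected carbon (a nitrile).
(A) has a nitro group (-[N+](=O)[O-]) but there is no C#N triple bond.
(B) contains a nitrile (-C#N), which satisfies every atom and bond constraint.
(C) has a nitro group (-[N+](=O)[O-]) but there is no C#N triple bond.
(D) has a primary amino group (-NH2) but the nitrogen is NX3 (three connections), not NX1 triple-bonded.
So the answer is (B).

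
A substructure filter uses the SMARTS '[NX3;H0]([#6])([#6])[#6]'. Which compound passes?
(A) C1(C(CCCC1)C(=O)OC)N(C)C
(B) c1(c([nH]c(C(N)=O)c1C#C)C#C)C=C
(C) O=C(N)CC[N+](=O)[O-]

A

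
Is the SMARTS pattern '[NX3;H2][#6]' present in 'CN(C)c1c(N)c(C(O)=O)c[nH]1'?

The pattern [NX3;H2][#6] describes a trivalent nitrogen with two H attached to carbon — a primary amine.
The molecule carries a primary amino group (-NH2), whose atoms satisfy every constraint of the query, so the pattern matches.

Yes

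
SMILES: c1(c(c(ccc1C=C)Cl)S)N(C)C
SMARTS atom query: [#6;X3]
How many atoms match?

8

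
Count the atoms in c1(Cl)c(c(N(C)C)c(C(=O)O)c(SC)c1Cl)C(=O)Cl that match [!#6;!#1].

8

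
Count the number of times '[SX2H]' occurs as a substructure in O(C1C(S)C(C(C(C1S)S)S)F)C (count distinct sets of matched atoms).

[SX2H] is the SMARTS for a thiol: an aliphatic sulfur with two connections, one being H.
The molecule carries 4 separate instances of a thiol (-SH) meeting every constraint; each maps to a distinct set of atoms, giving 4 matches.

4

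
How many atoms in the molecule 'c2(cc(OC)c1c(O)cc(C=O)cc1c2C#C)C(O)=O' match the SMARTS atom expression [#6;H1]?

5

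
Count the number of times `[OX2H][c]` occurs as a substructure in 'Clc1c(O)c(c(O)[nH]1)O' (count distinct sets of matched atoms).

[OX2H][c] is the SMARTS for a phenol: a hydroxyl oxygen attached to an aromatic carbon.
The molecule carries 3 separate instances of a hydroxyl group (-OH) meeting every constraint; each maps to a distinct set of atoms, giving 3 matches.

3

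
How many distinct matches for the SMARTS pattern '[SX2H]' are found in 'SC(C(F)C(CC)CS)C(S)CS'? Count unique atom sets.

4

[SX2H] is the SMARTS for a thiol: an aliphatic sulfur with two connections, one being H.
The molecule carries 4 separate instances of a thiol (-SH) meeting every constraint; each maps to a distinct set of atoms, giving 4 matches.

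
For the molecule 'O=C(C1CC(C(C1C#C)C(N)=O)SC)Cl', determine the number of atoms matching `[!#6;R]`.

0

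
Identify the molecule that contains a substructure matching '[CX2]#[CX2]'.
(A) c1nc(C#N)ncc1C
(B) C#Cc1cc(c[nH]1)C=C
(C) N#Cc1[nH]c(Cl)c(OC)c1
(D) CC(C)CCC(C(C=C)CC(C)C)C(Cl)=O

B

[CX2]#[CX2] describes a carbon-carbon triple bond (an alkyne).
(A) has a nitrile (-C#N) but the triple bond is C#N, not C#C.
(B) contains an ethynyl group (-C#CH), which satisfies every atom and bond constraint.
(C) has a nitrile (-C#N) but the triple bond is C#N, not C#C.
(D) has a vinyl group (-CH=CH2) but the C=C is a double bond; both carbons are CX3, not CX2.
So the answer is (B).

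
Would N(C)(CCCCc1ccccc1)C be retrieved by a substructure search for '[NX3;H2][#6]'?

The pattern [NX3;H2][#6] describes a trivalent nitrogen with two H attached to carbon — a primary amine.
The closest candidate here is a dimethylamino group (-N(CH3)2), but the nitrogen has H0, not H2. No other fragment satisfies the full query, so there is no match.

No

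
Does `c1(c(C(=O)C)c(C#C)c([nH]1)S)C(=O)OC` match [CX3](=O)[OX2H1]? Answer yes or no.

No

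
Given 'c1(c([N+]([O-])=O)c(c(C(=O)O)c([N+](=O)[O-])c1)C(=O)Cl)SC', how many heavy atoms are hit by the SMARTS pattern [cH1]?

Check the 20 heavy atoms by environment: 1× c (aromatic, H1) → match; 5× c (aromatic, H0) → no; 2× C (H0) → no; 4× O (H0) → no; 1× O (H1) → no; 1× Cl (H0) → no; 2× N (charge +1, H0) → no; 2× O (charge -1, H0) → no; 1× S (H0) → no; 1× C (H3) → no.
That gives 1 matching atom.

1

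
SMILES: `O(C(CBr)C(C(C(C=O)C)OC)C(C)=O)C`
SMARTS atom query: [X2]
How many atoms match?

2

The query [X2] means: any atom with exactly two total connections (bonds + H).
Check the 16 heavy atoms by environment: 9× C (X4) → no; 2× C (X3) → no; 2× O (X1) → no; 2× O (X2) → match; 1× Br (X1) → no.
That gives 2 matching atoms.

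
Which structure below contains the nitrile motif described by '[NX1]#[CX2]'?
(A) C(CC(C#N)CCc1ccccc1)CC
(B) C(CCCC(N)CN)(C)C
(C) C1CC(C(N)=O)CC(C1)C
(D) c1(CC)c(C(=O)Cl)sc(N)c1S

A

[NX1]#[CX2] describes a nitrogen triple-bonded to a two-connected carbon (a nitrile).
(A) contains a nitrile (-C#N), which satisfies every atom and bond constraint.
(B) has a primary amino group (-NH2) but the nitrogen is NX3 (three connections), not NX1 triple-bonded.
(C) has a primary amide (-C(=O)NH2) but the nitrogen is NX3, not NX1.
(D) has a primary amino group (-NH2) but the nitrogen is NX3 (three connections), not NX1 triple-bonded.
So the answer is (A).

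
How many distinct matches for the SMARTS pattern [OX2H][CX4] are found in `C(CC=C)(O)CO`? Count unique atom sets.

2

[OX2H][CX4] is the SMARTS for an aliphatic alcohol: a hydroxyl oxygen bound to an sp3 (X4) carbon.
The molecule carries 2 separate instances of a hydroxyl group (-OH) meeting every constraint; each maps to a distinct set of atoms, giving 2 matches.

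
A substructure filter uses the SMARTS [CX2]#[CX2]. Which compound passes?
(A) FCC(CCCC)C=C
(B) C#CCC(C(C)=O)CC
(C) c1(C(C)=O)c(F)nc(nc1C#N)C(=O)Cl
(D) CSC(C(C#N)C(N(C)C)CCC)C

B

[CX2]#[CX2] describes a carbon-carbon triple bond (an alkyne).
(A) has a vinyl group (-CH=CH2) but the C=C is a double bond; both carbons are CX3, not CX2.
(B) contains an ethynyl group (-C#CH), which satisfies every atom and bond constraint.
(C) has a nitrile (-C#N) but the triple bond is C#N, not C#C.
(D) has a nitrile (-C#N) but the triple bond is C#N, not C#C.
So the answer is (B).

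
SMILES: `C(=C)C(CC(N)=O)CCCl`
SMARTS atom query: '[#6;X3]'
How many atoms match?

The query [#6;X3] means: any carbon (aromatic or not) with three total connections.
Check the 10 heavy atoms by environment: 4× C (X4) → no; 1× Cl (X1) → no; 3× C (X3) → match; 1× O (X1) → no; 1× N (X3) → no.
That gives 3 matching atoms.

3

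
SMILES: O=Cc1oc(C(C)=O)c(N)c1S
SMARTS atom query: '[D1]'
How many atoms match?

5

The query [D1] means: atom with exactly one heavy-atom neighbour (degree 1).
Check the 12 heavy atoms by environment: 1× o (aromatic, D2) → no; 4× c (aromatic, D3) → no; 1× C (D2) → no; 2× O (D1) → match; 1× S (D1) → match; 1× C (D3) → no; 1× C (D1) → match; 1× N (D1) → match.
Summing the matching environments: 2 + 1 + 1 + 1 = 5 matching atoms.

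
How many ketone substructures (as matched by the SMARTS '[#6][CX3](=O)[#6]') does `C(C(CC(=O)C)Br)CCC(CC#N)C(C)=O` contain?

2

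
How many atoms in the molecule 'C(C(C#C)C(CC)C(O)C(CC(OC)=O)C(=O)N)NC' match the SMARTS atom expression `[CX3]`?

2

Check the 20 heavy atoms by environment: 10× C (X4) → no; 2× C (X2) → no; 2× C (X3) → match; 2× O (X1) → no; 2× N (X3) → no; 2× O (X2) → no.
That gives 2 matching atoms.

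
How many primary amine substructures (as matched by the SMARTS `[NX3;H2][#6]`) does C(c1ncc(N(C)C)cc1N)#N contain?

[NX3;H2][#6] is the SMARTS for a primary amine: a trivalent nitrogen with two H attached to carbon.
Exactly one fragment in the molecule meets all constraints, giving 1 match.

1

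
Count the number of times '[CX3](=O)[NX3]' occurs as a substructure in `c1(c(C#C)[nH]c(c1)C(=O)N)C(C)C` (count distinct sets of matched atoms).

1

[CX3](=O)[NX3] is the SMARTS for an amide: a carbonyl carbon bonded to a trivalent nitrogen.
Exactly one fragment in the molecule meets all constraints, giving 1 match.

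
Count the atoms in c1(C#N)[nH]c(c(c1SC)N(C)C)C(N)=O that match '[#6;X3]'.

5

The query [#6;X3] means: any carbon (aromatic or not) with three total connections.
Check the 15 heavy atoms by environment: 1× n (aromatic, X3) → no; 4× c (aromatic, X3) → match; 1× C (X2) → no; 1× N (X1) → no; 2× N (X3) → no; 3× C (X4) → no; 1× S (X2) → no; 1× C (X3) → match; 1× O (X1) → no.
Summing the matching environments: 4 + 1 = 5 matching atoms.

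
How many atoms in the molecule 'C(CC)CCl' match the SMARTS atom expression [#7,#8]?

0

The query [#7,#8] means: nitrogen or oxygen (comma = OR).
Check the 5 heavy atoms by environment: 4× C → no; 1× Cl → no.
No environment satisfies the query, so 0 matching atoms.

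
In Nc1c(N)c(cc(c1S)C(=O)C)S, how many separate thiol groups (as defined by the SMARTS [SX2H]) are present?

[SX2H] is the SMARTS for a thiol: an aliphatic sulfur with two connections, one being H.
The molecule carries 2 separate instances of a thiol (-SH) meeting every constraint; each maps to a distinct set of atoms, giving 2 matches.

2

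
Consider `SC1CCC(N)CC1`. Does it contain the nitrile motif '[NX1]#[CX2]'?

The pattern [NX1]#[CX2] describes a nitrogen triple-bonded to a two-connected carbon — a nitrile.
The closest candidate here is a primary amino group (-NH2), but the nitrogen is NX3 (three connections), not NX1 triple-bonded. No other fragment satisfies the full query, so there is no match.

No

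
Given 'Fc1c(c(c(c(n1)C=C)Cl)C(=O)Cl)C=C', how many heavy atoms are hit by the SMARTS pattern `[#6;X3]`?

10

The query [#6;X3] means: any carbon (aromatic or not) with three total connections.
Check the 15 heavy atoms by environment: 1× n (aromatic, X2) → no; 5× c (aromatic, X3) → match; 5× C (X3) → match; 2× Cl (X1) → no; 1× O (X1) → no; 1× F (X1) → no.
Summing the matching environments: 5 + 5 = 10 matching atoms.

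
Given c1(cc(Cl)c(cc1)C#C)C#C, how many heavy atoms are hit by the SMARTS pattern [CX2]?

4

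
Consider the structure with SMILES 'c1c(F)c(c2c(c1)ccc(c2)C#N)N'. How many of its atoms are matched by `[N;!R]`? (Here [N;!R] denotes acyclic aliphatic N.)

2

The query [N;!R] means: aliphatic nitrogen not in a ring.
Check the 14 heavy atoms by environment: 10× c (aromatic, in 6-ring) → no; 1× F (acyclic) → no; 2× N (acyclic) → match; 1× C (acyclic) → no.
That gives 2 matching atoms.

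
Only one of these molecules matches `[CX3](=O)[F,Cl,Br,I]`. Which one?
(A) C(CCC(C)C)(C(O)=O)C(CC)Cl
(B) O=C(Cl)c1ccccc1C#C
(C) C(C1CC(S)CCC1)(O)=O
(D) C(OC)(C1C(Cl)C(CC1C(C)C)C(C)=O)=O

B

[CX3](=O)[F,Cl,Br,I] describes a carbonyl carbon bonded to a halogen (an acyl halide).
(A) has a carboxylic acid group (-C(=O)OH) but the carbonyl is bonded to -OH, not to a halogen.
(B) contains an acyl chloride (-C(=O)Cl), which satisfies every atom and bond constraint.
(C) has a carboxylic acid group (-C(=O)OH) but the carbonyl is bonded to -OH, not to a halogen.
(D) has a chloro substituent but the Cl is not on a carbonyl carbon.
So the answer is (B).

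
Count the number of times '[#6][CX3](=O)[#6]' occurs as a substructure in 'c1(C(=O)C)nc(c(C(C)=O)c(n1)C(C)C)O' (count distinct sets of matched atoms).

2

[#6][CX3](=O)[#6] is the SMARTS for a ketone: a carbonyl carbon (no H) flanked by two carbons.
The molecule carries 2 separate instances of an acetyl/ketone group (-C(=O)CH3) meeting every constraint; each maps to a distinct set of atoms, giving 2 matches.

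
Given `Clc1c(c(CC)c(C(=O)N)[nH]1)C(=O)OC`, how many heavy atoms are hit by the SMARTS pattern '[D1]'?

6

The query [D1] means: atom with exactly one heavy-atom neighbour (degree 1).
Check the 15 heavy atoms by environment: 1× n (aromatic, D2) → no; 4× c (aromatic, D3) → no; 1× C (D2) → no; 2× C (D1) → match; 2× C (D3) → no; 2× O (D1) → match; 1× N (D1) → match; 1× Cl (D1) → match; 1× O (D2) → no.
Summing the matching environments: 2 + 2 + 1 + 1 = 6 matching atoms.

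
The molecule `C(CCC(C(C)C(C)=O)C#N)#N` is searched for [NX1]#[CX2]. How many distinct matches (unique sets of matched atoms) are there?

2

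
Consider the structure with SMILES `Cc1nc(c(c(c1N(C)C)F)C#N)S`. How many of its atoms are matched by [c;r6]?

5

The query [c;r6] means: aromatic carbon that belongs to a six-membered ring.
Check the 14 heavy atoms by environment: 1× n (aromatic, in 6-ring) → no; 5× c (aromatic, in 6-ring) → match; 4× C (acyclic) → no; 2× N (acyclic) → no; 1× F (acyclic) → no; 1× S (acyclic) → no.
That gives 5 matching atoms.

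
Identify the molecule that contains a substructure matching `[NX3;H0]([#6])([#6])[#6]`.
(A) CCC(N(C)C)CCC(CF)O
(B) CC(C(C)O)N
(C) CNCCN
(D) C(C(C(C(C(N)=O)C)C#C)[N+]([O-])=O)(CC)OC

A

[NX3;H0]([#6])([#6])[#6] describes a trivalent nitrogen with no H, bonded to three carbons (a tertiary amine).
(A) contains a dimethylamino group (-N(CH3)2), which satisfies every atom and bond constraint.
(B) has a primary amino group (-NH2) but the nitrogen has H2, not H0 with three carbons.
(C) has a primary amino group (-NH2) but the nitrogen has H2, not H0 with three carbons.
(D) has a primary amide (-C(=O)NH2) but the amide nitrogen has H2 and only one carbon neighbour.
So the answer is (A).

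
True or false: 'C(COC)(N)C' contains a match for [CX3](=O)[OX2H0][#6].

False

The pattern [CX3](=O)[OX2H0][#6] describes a carbonyl carbon bonded to an oxygen that is itself bonded to carbon (no H on that O) — an ester.
The closest candidate here is a methoxy ether (-OCH3), but the ether oxygen is not adjacent to a C=O carbon. No other fragment satisfies the full query, so there is no match.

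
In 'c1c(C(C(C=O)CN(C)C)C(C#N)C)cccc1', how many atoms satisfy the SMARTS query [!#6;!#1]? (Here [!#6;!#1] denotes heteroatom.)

The query [!#6;!#1] means: not carbon and not hydrogen — any heteroatom.
Check the 18 heavy atoms by environment: 9× C → no; 1× O → match; 6× c (aromatic) → no; 2× N → match.
Summing the matching environments: 1 + 2 = 3 matching atoms.

3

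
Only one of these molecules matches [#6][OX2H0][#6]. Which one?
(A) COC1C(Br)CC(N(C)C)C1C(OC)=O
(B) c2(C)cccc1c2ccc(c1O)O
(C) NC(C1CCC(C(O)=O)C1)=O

A

[#6][OX2H0][#6] describes an aliphatic oxygen bridging two carbons with no H on the oxygen (an ether).
(A) contains a methoxy ether (-OCH3), which satisfies every atom and bond constraint.
(B) has a hydroxyl group (-OH) but the oxygen has H1, not H0 bridging two carbons.
(C) has a carboxylic acid group (-C(=O)OH) but the -OH oxygen has H1; the =O is OX1, not OX2.
So the answer is (A).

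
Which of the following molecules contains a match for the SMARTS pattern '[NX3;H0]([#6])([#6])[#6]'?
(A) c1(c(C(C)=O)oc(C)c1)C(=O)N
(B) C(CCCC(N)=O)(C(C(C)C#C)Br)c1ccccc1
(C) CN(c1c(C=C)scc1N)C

[NX3;H0]([#6])([#6])[#6] describes a trivalent nitrogen with no H, bonded to three carbons (a tertiary amine).
(A) has a primary amide (-C(=O)NH2) but the amide nitrogen has H2 and only one carbon neighbour.
(B) has a primary amide (-C(=O)NH2) but the amide nitrogen has H2 and only one carbon neighbour.
(C) contains a dimethylamino group (-N(CH3)2), which satisfies every atom and bond constraint.
So the answer is (C).

C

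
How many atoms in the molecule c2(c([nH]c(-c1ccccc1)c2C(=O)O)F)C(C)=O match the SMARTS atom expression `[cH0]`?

5

The query [cH0] means: aromatic carbon with no attached hydrogen (substituted or ring-fusion).
Check the 18 heavy atoms by environment: 1× n (aromatic, H1) → no; 5× c (aromatic, H0) → match; 2× C (H0) → no; 2× O (H0) → no; 1× C (H3) → no; 1× O (H1) → no; 5× c (aromatic, H1) → no; 1× F (H0) → no.
That gives 5 matching atoms.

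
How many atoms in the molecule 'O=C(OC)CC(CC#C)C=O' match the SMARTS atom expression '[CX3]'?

2

The query [CX3] means: C with X3: aliphatic carbon with exactly 3 total connections.
Check the 11 heavy atoms by environment: 4× C (X4) → no; 2× C (X3) → match; 2× O (X1) → no; 1× O (X2) → no; 2× C (X2) → no.
That gives 2 matching atoms.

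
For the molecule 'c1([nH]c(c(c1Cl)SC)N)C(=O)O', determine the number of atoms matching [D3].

5

Check the 12 heavy atoms by environment: 1× n (aromatic, D2) → no; 4× c (aromatic, D3) → match; 1× C (D3) → match; 2× O (D1) → no; 1× N (D1) → no; 1× Cl (D1) → no; 1× S (D2) → no; 1× C (D1) → no.
Summing the matching environments: 4 + 1 = 5 matching atoms.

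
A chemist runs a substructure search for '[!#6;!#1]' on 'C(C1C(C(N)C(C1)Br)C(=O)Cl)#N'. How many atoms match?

The query [!#6;!#1] means: not carbon and not hydrogen — any heteroatom.
Check the 12 heavy atoms by environment: 7× C → no; 2× N → match; 1× Br → match; 1× O → match; 1× Cl → match.
Summing the matching environments: 2 + 1 + 1 + 1 = 5 matching atoms.

5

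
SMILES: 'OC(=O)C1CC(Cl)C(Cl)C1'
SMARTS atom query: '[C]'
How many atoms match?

Check the 10 heavy atoms by environment: 6× C → match; 2× Cl → no; 2× O → no.
That gives 6 matching atoms.

6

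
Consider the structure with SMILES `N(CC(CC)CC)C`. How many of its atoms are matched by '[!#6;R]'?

0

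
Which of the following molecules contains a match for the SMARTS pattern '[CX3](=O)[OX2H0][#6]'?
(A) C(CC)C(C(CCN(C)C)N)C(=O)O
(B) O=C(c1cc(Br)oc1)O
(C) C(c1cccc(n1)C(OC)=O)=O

[CX3](=O)[OX2H0][#6] describes a carbonyl carbon bonded to an oxygen that is itself bonded to carbon (no H on that O) (an ester).
(A) has a carboxylic acid group (-C(=O)OH) but the singly-bonded O carries H (OX2H1, not H0).
(B) has a carboxylic acid group (-C(=O)OH) but the singly-bonded O carries H (OX2H1, not H0).
(C) contains a methyl-ester group (-C(=O)OCH3), which satisfies every atom and bond constraint.
So the answer is (C).

C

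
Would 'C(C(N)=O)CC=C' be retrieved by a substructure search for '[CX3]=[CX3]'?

The pattern [CX3]=[CX3] describes a non-aromatic C=C double bond between two sp2 carbons — an alkene.
The molecule carries a vinyl group (-CH=CH2), whose atoms satisfy every constraint of the query, so the pattern matches.

Yes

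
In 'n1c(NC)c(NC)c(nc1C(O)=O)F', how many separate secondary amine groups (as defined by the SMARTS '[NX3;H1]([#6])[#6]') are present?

2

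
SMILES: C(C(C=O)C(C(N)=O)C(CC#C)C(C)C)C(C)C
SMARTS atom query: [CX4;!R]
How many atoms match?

11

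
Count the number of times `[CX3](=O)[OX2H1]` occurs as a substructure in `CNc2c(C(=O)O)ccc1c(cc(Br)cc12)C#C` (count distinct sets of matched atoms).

[CX3](=O)[OX2H1] is the SMARTS for a carboxylic acid: an sp2 carbon double-bonded to O and single-bonded to an -OH oxygen.
Exactly one fragment in the molecule meets all constraints, giving 1 match.

1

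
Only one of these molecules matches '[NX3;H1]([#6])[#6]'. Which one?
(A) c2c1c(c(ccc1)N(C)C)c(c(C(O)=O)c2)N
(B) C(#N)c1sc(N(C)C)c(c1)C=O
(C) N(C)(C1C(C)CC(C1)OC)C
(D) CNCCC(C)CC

D

[NX3;H1]([#6])[#6] describes a trivalent nitrogen with one H, bonded to two carbons (a secondary amine).
(A) has a dimethylamino group (-N(CH3)2) but the nitrogen has H0, not H1.
(B) has a dimethylamino group (-N(CH3)2) but the nitrogen has H0, not H1.
(C) has a dimethylamino group (-N(CH3)2) but the nitrogen has H0, not H1.
(D) contains an N-methylamino group (-NHCH3), which satisfies every atom and bond constraint.
So the answer is (D).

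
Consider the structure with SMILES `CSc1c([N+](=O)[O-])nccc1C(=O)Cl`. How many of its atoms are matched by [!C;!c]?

7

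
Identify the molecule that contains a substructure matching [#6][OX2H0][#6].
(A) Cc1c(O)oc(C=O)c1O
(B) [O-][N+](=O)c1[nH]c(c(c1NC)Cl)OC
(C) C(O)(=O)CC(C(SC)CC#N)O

[#6][OX2H0][#6] describes an aliphatic oxygen bridging two carbons with no H on the oxygen (an ether).
(A) has a hydroxyl group (-OH) but the oxygen has H1, not H0 bridging two carbons.
(B) contains a methoxy ether (-OCH3), which satisfies every atom and bond constraint.
(C) has a carboxylic acid group (-C(=O)OH) but the -OH oxygen has H1; the =O is OX1, not OX2.
So the answer is (B).

B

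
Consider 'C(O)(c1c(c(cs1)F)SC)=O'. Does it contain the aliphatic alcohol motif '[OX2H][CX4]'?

No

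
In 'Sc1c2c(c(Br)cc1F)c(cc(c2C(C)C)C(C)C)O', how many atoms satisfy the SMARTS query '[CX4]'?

The query [CX4] means: C with X4: aliphatic carbon with exactly 4 total connections (bonds + H).
Check the 20 heavy atoms by environment: 10× c (aromatic, X3) → no; 6× C (X4) → match; 1× O (X2) → no; 1× Br (X1) → no; 1× S (X2) → no; 1× F (X1) → no.
That gives 6 matching atoms.

6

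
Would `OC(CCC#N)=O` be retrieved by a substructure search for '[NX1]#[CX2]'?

Yes

The pattern [NX1]#[CX2] describes a nitrogen triple-bonded to a two-connected carbon — a nitrile.
The molecule carries a nitrile (-C#N), whose atoms satisfy every constraint of the query, so the pattern matches.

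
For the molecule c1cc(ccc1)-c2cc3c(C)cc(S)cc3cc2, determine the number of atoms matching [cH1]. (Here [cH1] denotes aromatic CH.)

10

The query [cH1] means: aromatic carbon bearing exactly one hydrogen.
Check the 18 heavy atoms by environment: 6× c (aromatic, H0) → no; 10× c (aromatic, H1) → match; 1× S (H1) → no; 1× C (H3) → no.
That gives 10 matching atoms.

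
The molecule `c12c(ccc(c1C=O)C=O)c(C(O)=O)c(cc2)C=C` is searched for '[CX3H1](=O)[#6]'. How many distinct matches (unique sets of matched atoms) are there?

[CX3H1](=O)[#6] is the SMARTS for an aldehyde: an sp2 carbon with one H, double-bonded to O and single-bonded to carbon.
The molecule carries 2 separate instances of an aldehyde (-CHO) meeting every constraint; each maps to a distinct set of atoms, giving 2 matches.

2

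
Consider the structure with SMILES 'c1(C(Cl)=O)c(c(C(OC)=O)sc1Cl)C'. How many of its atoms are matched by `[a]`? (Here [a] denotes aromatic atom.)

5

Check the 14 heavy atoms by environment: 1× s (aromatic) → match; 4× c (aromatic) → match; 4× C → no; 3× O → no; 2× Cl → no.
Summing the matching environments: 1 + 4 = 5 matching atoms.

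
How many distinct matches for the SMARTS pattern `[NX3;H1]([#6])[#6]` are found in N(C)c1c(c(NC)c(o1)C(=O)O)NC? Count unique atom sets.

3

[NX3;H1]([#6])[#6] is the SMARTS for a secondary amine: a trivalent nitrogen with one H, bonded to two carbons.
The molecule carries 3 separate instances of an N-methylamino group (-NHCH3) meeting every constraint; each maps to a distinct set of atoms, giving 3 matches.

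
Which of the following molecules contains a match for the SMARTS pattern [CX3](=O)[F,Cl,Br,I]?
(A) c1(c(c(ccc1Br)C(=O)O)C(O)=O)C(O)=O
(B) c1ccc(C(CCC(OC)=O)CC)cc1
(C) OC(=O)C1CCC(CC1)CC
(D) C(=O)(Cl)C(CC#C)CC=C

[CX3](=O)[F,Cl,Br,I] describes a carbonyl carbon bonded to a halogen (an acyl halide).
(A) has a carboxylic acid group (-C(=O)OH) but the carbonyl is bonded to -OH, not to a halogen.
(B) has a methyl-ester group (-C(=O)OCH3) but the carbonyl is bonded to -O-C, not to a halogen.
(C) has a carboxylic acid group (-C(=O)OH) but the carbonyl is bonded to -OH, not to a halogen.
(D) contains an acyl chloride (-C(=O)Cl), which satisfies every atom and bond constraint.
So the answer is (D).

D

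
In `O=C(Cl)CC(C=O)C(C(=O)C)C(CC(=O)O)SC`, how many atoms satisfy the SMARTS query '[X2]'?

2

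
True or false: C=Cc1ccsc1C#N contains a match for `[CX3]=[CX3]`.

True

The pattern [CX3]=[CX3] describes a non-aromatic C=C double bond between two sp2 carbons — an alkene.
The molecule carries a vinyl group (-CH=CH2), whose atoms satisfy every constraint of the query, so the pattern matches.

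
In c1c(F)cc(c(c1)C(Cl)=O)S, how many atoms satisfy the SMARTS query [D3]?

The query [D3] means: atom with exactly three heavy-atom neighbours.
Check the 11 heavy atoms by environment: 3× c (aromatic, D3) → match; 3× c (aromatic, D2) → no; 1× S (D1) → no; 1× C (D3) → match; 1× O (D1) → no; 1× Cl (D1) → no; 1× F (D1) → no.
Summing the matching environments: 3 + 1 = 4 matching atoms.

4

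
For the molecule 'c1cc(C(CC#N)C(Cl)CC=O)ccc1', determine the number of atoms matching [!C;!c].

Check the 15 heavy atoms by environment: 6× C → no; 1× Cl → match; 1× O → match; 1× N → match; 6× c (aromatic) → no.
Summing the matching environments: 1 + 1 + 1 = 3 matching atoms.

3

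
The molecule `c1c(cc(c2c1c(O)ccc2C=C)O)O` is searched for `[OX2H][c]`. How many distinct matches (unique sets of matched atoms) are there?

3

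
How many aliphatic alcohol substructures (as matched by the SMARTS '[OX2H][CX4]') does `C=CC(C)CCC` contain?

0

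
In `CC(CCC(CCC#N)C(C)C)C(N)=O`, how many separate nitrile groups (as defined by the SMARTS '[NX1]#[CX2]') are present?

1

[NX1]#[CX2] is the SMARTS for a nitrile: a nitrogen triple-bonded to a two-connected carbon.
Exactly one fragment in the molecule meets all constraints, giving 1 match.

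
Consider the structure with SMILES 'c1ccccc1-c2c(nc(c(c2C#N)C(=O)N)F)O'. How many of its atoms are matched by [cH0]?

6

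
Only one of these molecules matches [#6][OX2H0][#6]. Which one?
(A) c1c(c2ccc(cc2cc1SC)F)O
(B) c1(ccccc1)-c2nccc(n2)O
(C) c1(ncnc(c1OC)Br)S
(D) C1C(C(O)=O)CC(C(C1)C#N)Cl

C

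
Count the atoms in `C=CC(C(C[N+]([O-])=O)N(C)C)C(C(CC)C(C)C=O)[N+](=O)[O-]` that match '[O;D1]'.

5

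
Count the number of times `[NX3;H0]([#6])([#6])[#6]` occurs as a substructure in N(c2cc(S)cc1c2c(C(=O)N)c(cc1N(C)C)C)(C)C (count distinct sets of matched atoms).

2

[NX3;H0]([#6])([#6])[#6] is the SMARTS for a tertiary amine: a trivalent nitrogen with no H, bonded to three carbons.
The molecule carries 2 separate instances of a dimethylamino group (-N(CH3)2) meeting every constraint; each maps to a distinct set of atoms, giving 2 matches.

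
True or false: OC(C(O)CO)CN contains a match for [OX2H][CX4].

True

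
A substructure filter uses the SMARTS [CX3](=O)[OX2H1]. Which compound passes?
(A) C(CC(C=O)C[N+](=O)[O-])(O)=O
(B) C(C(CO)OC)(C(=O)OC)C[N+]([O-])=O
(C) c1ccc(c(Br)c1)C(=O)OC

A

[CX3](=O)[OX2H1] describes an sp2 carbon double-bonded to O and single-bonded to an -OH oxygen (a carboxylic acid).
(A) contains a carboxylic acid group (-C(=O)OH), which satisfies every atom and bond constraint.
(B) has a methyl-ester group (-C(=O)OCH3) but the singly-bonded O has no H (OX2H0, not OX2H1).
(C) has a methyl-ester group (-C(=O)OCH3) but the singly-bonded O has no H (OX2H0, not OX2H1).
So the answer is (A).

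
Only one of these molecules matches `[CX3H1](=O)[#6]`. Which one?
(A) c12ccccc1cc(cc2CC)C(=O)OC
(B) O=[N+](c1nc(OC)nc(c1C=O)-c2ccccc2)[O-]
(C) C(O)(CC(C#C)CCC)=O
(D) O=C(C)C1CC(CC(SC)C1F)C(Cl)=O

B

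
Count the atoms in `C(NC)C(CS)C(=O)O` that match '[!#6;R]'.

0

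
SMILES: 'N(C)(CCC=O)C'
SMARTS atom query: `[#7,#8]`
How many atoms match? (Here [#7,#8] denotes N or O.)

2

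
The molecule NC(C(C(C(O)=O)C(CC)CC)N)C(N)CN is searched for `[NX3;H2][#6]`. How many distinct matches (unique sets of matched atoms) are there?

4

[NX3;H2][#6] is the SMARTS for a primary amine: a trivalent nitrogen with two H attached to carbon.
The molecule carries 4 separate instances of a primary amino group (-NH2) meeting every constraint; each maps to a distinct set of atoms, giving 4 matches.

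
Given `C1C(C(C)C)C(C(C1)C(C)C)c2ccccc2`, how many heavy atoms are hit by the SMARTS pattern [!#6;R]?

0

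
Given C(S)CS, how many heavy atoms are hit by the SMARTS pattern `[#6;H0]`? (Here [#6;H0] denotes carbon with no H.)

Check the 4 heavy atoms by environment: 2× C (H2) → no; 2× S (H1) → no.
No environment satisfies the query, so 0 matching atoms.

0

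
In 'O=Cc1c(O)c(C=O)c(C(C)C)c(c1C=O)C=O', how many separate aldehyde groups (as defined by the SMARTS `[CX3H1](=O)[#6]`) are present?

4

[CX3H1](=O)[#6] is the SMARTS for an aldehyde: an sp2 carbon with one H, double-bonded to O and single-bonded to carbon.
The molecule carries 4 separate instances of an aldehyde (-CHO) meeting every constraint; each maps to a distinct set of atoms, giving 4 matches.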